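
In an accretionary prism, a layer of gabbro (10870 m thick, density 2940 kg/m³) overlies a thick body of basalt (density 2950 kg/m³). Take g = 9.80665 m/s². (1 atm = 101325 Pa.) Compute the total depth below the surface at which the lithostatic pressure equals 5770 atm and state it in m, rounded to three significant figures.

20200 m

Pressure at base of upper layers: 2940×9.80665×10870 = 3.134×10^8 Pa = 3093 atm
Remaining pressure to be supplied by basalt: 5.846×10^8 − 3.134×10^8 = 2.712×10^8 Pa
Additional depth in basalt = 2.712×10^8 Pa / (2950 kg/m³ × 9.80665 m/s²) = 9376.1 m
Total depth = 10870 m + 9376.1 m = 20246 m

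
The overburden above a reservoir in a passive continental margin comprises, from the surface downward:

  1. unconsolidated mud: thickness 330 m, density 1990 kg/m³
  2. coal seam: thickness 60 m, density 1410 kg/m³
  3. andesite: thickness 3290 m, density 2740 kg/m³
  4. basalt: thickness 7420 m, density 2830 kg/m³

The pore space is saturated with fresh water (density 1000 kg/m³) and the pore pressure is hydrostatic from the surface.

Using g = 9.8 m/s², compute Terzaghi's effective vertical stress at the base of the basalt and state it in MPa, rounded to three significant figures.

Overburden (lithostatic) stress σ_v:
unconsolidated mud: 1990 kg/m³ × 9.8 m/s² × 330 m = 6.436×10^6 Pa = 6.436 MPa
coal seam: 1410 kg/m³ × 9.8 m/s² × 60 m = 8.291×10^5 Pa = 0.8291 MPa
andesite: 2740 kg/m³ × 9.8 m/s² × 3290 m = 8.834×10^7 Pa = 88.34 MPa
basalt: 2830 kg/m³ × 9.8 m/s² × 7420 m = 2.058×10^8 Pa = 205.8 MPa
Total = 6.436 + 0.8291 + 88.34 + 205.8 = 301.39 MPa
Pore pressure P_p = 1000 kg/m³ × 9.8 m/s² × 11100 m = 1.088×10^8 Pa = 108.8 MPa
Effective stress σ' = σ_v − P_p = 301.4 − 108.8 = 192.61 MPa

193 MPa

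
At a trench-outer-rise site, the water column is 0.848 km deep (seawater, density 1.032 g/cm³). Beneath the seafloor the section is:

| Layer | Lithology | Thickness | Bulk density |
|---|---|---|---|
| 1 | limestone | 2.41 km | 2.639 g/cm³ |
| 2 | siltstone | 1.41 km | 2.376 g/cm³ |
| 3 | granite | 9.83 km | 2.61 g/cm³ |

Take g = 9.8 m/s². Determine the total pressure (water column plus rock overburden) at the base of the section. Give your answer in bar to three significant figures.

seawater: 1032 kg/m³ × 9.8 m/s² × 848 m = 8.576×10^6 Pa = 85.76 bar
limestone: 2639 kg/m³ × 9.8 m/s² × 2410 m = 6.233×10^7 Pa = 623.3 bar
siltstone: 2376 kg/m³ × 9.8 m/s² × 1410 m = 3.283×10^7 Pa = 328.3 bar
granite: 2610 kg/m³ × 9.8 m/s² × 9830 m = 2.514×10^8 Pa = 2514 bar
Total = 85.76 + 623.3 + 328.3 + 2514 = 3551.7 bar

3550 bar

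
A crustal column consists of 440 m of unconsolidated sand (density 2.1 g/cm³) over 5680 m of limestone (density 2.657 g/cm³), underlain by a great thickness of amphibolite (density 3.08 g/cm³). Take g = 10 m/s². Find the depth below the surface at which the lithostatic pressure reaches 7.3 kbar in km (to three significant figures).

24.6 km

Pressure at base of upper layers: 2100×10×440 + 2657×10×5680 = 1.602×10^8 Pa = 1.602 kbar
Remaining pressure to be supplied by amphibolite: 7.300×10^8 − 1.602×10^8 = 5.698×10^8 Pa
Additional depth in amphibolite = 5.698×10^8 Pa / (3080 kg/m³ × 10 m/s²) = 18501 m
Total depth = 6120 m + 18501 m = 24621 m
= 24.621 km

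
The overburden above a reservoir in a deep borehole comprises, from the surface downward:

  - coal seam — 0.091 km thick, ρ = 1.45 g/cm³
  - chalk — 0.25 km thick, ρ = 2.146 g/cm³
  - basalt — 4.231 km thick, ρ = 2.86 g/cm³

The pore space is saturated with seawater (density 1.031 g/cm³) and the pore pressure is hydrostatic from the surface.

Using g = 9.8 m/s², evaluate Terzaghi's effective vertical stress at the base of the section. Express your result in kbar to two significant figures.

Overburden (lithostatic) stress σ_v:
coal seam: 1450 kg/m³ × 9.8 m/s² × 91 m = 1.293×10^6 Pa = 1.293 MPa
chalk: 2146 kg/m³ × 9.8 m/s² × 250 m = 5.258×10^6 Pa = 5.258 MPa
basalt: 2860 kg/m³ × 9.8 m/s² × 4231 m = 1.186×10^8 Pa = 118.6 MPa
Total = 1.293 + 5.258 + 118.6 = 125.14 MPa
Pore pressure P_p = 1031 kg/m³ × 9.8 m/s² × 4572 m = 4.619×10^7 Pa = 46.19 MPa
Effective stress σ' = σ_v − P_p = 125.1 − 46.19 = 78.943 MPa = 0.78943 kbar

0.79 kbar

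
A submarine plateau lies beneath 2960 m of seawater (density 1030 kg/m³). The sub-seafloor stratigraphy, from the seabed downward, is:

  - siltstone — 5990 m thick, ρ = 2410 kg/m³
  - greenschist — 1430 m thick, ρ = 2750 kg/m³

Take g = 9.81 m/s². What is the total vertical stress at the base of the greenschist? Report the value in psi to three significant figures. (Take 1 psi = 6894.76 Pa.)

seawater: 1030 kg/m³ × 9.81 m/s² × 2960 m = 2.991×10^7 Pa = 4338 psi
siltstone: 2410 kg/m³ × 9.81 m/s² × 5990 m = 1.416×10^8 Pa = 20540 psi
greenschist: 2750 kg/m³ × 9.81 m/s² × 1430 m = 3.858×10^7 Pa = 5595 psi
Total = 4338 + 20540 + 5595 = 30473 psi

30500 psi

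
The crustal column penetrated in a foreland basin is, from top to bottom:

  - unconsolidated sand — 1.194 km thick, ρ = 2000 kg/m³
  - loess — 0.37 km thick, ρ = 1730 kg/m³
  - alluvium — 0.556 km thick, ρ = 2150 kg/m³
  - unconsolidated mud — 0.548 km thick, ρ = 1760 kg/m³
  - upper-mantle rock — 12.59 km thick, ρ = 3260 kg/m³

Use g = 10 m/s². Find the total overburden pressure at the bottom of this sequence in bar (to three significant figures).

4620 bar

unconsolidated sand: 2000 kg/m³ × 10 m/s² × 1194 m = 2.388×10^7 Pa = 238.8 bar
loess: 1730 kg/m³ × 10 m/s² × 370 m = 6.401×10^6 Pa = 64.01 bar
alluvium: 2150 kg/m³ × 10 m/s² × 556 m = 1.195×10^7 Pa = 119.5 bar
unconsolidated mud: 1760 kg/m³ × 10 m/s² × 548 m = 9.645×10^6 Pa = 96.45 bar
upper-mantle rock: 3260 kg/m³ × 10 m/s² × 12590 m = 4.104×10^8 Pa = 4104 bar
Total = 238.8 + 64.01 + 119.5 + 96.45 + 4104 = 4623.1 bar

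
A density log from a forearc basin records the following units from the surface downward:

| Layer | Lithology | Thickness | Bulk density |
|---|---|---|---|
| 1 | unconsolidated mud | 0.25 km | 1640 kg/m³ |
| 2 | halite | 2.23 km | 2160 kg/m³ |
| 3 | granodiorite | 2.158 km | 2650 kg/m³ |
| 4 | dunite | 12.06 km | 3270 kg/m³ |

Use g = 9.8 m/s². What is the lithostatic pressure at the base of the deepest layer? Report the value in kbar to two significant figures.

4.9 kbar

unconsolidated mud: 1640 kg/m³ × 9.8 m/s² × 250 m = 4.018×10^6 Pa = 0.04018 kbar
halite: 2160 kg/m³ × 9.8 m/s² × 2230 m = 4.720×10^7 Pa = 0.4720 kbar
granodiorite: 2650 kg/m³ × 9.8 m/s² × 2158 m = 5.604×10^7 Pa = 0.5604 kbar
dunite: 3270 kg/m³ × 9.8 m/s² × 12060 m = 3.865×10^8 Pa = 3.865 kbar
Total = 0.04018 + 0.4720 + 0.5604 + 3.865 = 4.9374 kbar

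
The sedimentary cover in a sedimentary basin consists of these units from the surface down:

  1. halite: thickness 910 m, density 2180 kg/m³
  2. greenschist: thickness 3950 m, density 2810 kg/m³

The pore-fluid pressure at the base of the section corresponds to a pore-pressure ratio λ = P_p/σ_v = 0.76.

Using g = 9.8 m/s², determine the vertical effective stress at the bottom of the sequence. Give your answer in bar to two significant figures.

Overburden (lithostatic) stress σ_v:
halite: 2180 kg/m³ × 9.8 m/s² × 910 m = 1.944×10^7 Pa = 19.44 MPa
greenschist: 2810 kg/m³ × 9.8 m/s² × 3950 m = 1.088×10^8 Pa = 108.8 MPa
Total = 19.44 + 108.8 = 128.22 MPa
Pore pressure P_p = λ·σ_v = 0.76 × 128.2 MPa = 97.44 MPa
Effective stress σ' = σ_v − P_p = 128.2 − 97.44 = 30.772 MPa = 307.72 bar

310 bar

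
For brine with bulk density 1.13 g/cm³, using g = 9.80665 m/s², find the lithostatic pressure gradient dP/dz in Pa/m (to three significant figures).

dP/dz = ρg = 1130 kg/m³ × 9.80665 m/s² = 11082 Pa/m

11100 Pa/m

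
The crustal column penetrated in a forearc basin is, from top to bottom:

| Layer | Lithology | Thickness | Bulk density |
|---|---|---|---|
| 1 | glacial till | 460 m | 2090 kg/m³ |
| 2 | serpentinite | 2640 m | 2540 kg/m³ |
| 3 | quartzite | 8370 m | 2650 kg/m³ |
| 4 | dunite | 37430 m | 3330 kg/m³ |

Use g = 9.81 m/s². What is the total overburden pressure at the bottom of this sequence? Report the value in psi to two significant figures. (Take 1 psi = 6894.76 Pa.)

glacial till: 2090 kg/m³ × 9.81 m/s² × 460 m = 9.431×10^6 Pa = 1368 psi
serpentinite: 2540 kg/m³ × 9.81 m/s² × 2640 m = 6.578×10^7 Pa = 9541 psi
quartzite: 2650 kg/m³ × 9.81 m/s² × 8370 m = 2.176×10^8 Pa = 31559 psi
dunite: 3330 kg/m³ × 9.81 m/s² × 37430 m = 1.223×10^9 Pa = 1.773×10^5 psi
Total = 1368 + 9541 + 31559 + 1.773×10^5 = 2.1981×10^5 psi

220000 psi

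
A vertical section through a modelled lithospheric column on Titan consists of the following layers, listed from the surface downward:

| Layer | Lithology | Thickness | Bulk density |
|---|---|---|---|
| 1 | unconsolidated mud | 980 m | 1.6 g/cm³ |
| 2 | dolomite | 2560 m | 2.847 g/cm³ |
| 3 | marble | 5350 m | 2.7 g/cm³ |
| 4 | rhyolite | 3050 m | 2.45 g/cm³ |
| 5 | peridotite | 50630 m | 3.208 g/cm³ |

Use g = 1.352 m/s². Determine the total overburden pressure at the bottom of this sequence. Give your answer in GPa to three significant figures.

0.261 GPa

unconsolidated mud: 1600 kg/m³ × 1.352 m/s² × 980 m = 2.120×10^6 Pa = 2.120×10^-3 GPa
dolomite: 2847 kg/m³ × 1.352 m/s² × 2560 m = 9.854×10^6 Pa = 9.854×10^-3 GPa
marble: 2700 kg/m³ × 1.352 m/s² × 5350 m = 1.953×10^7 Pa = 0.01953 GPa
rhyolite: 2450 kg/m³ × 1.352 m/s² × 3050 m = 1.010×10^7 Pa = 0.01010 GPa
peridotite: 3208 kg/m³ × 1.352 m/s² × 50630 m = 2.196×10^8 Pa = 0.2196 GPa
Total = 2.120×10^-3 + 9.854×10^-3 + 0.01953 + 0.01010 + 0.2196 = 0.26120 GPa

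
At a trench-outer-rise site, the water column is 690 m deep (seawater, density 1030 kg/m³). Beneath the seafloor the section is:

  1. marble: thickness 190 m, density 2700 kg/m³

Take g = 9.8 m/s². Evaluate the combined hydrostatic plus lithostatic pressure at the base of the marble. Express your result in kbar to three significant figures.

0.120 kbar

seawater: 1030 kg/m³ × 9.8 m/s² × 690 m = 6.965×10^6 Pa = 0.06965 kbar
marble: 2700 kg/m³ × 9.8 m/s² × 190 m = 5.027×10^6 Pa = 0.05027 kbar
Total = 0.06965 + 0.05027 = 0.11992 kbar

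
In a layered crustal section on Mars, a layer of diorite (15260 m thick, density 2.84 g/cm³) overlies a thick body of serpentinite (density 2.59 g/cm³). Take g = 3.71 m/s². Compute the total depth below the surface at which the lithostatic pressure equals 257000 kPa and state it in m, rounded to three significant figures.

Pressure at base of upper layers: 2840×3.71×15260 = 1.608×10^8 Pa = 1.608×10^5 kPa
Remaining pressure to be supplied by serpentinite: 2.570×10^8 − 1.608×10^8 = 9.621×10^7 Pa
Additional depth in serpentinite = 9.621×10^7 Pa / (2590 kg/m³ × 3.71 m/s²) = 10013 m
Total depth = 15260 m + 10013 m = 25273 m

25300 m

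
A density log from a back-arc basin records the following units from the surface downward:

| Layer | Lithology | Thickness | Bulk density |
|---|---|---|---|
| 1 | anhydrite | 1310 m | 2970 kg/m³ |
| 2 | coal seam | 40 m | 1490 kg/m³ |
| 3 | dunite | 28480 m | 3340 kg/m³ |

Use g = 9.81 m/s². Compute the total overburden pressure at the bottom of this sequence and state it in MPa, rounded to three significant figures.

972 MPa

anhydrite: 2970 kg/m³ × 9.81 m/s² × 1310 m = 3.817×10^7 Pa = 38.17 MPa
coal seam: 1490 kg/m³ × 9.81 m/s² × 40 m = 5.847×10^5 Pa = 0.5847 MPa
dunite: 3340 kg/m³ × 9.81 m/s² × 28480 m = 9.332×10^8 Pa = 933.2 MPa
Total = 38.17 + 0.5847 + 933.2 = 971.91 MPa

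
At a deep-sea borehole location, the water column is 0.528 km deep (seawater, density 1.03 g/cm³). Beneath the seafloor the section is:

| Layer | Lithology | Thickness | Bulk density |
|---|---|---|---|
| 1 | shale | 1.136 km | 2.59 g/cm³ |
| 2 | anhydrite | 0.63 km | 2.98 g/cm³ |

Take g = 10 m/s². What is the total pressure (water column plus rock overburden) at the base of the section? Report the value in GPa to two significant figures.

seawater: 1030 kg/m³ × 10 m/s² × 528 m = 5.438×10^6 Pa = 5.438×10^-3 GPa
shale: 2590 kg/m³ × 10 m/s² × 1136 m = 2.942×10^7 Pa = 0.02942 GPa
anhydrite: 2980 kg/m³ × 10 m/s² × 630 m = 1.877×10^7 Pa = 0.01877 GPa
Total = 5.438×10^-3 + 0.02942 + 0.01877 = 0.053635 GPa

0.054 GPa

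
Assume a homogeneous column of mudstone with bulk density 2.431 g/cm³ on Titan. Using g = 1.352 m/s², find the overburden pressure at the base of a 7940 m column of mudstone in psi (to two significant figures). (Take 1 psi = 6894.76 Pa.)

3800 psi

mudstone: 2431 kg/m³ × 1.352 m/s² × 7940 m = 2.610×10^7 Pa = 3785 psi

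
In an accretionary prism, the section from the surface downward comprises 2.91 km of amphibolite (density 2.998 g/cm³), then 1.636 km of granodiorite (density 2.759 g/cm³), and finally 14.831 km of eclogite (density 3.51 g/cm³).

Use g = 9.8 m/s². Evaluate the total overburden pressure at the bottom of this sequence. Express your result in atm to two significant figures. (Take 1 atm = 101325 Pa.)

6300 atm

amphibolite: 2998 kg/m³ × 9.8 m/s² × 2910 m = 8.550×10^7 Pa = 843.8 atm
granodiorite: 2759 kg/m³ × 9.8 m/s² × 1636 m = 4.423×10^7 Pa = 436.6 atm
eclogite: 3510 kg/m³ × 9.8 m/s² × 14831 m = 5.102×10^8 Pa = 5035 atm
Total = 843.8 + 436.6 + 5035 = 6315.2 atm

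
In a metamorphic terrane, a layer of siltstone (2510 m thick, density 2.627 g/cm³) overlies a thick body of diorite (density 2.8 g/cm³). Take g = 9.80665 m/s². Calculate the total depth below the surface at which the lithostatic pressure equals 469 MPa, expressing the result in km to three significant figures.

17.2 km

Pressure at base of upper layers: 2627×9.80665×2510 = 6.466×10^7 Pa = 64.66 MPa
Remaining pressure to be supplied by diorite: 4.690×10^8 − 6.466×10^7 = 4.043×10^8 Pa
Additional depth in diorite = 4.043×10^8 Pa / (2800 kg/m³ × 9.80665 m/s²) = 14725 m
Total depth = 2510 m + 14725 m = 17235 m
= 17.235 km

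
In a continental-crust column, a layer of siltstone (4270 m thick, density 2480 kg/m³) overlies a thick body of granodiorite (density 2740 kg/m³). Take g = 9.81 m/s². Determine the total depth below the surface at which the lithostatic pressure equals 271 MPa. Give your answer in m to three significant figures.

Pressure at base of upper layers: 2480×9.81×4270 = 1.039×10^8 Pa = 103.9 MPa
Remaining pressure to be supplied by granodiorite: 2.710×10^8 − 1.039×10^8 = 1.671×10^8 Pa
Additional depth in granodiorite = 1.671×10^8 Pa / (2740 kg/m³ × 9.81 m/s²) = 6217.3 m
Total depth = 4270 m + 6217.3 m = 10487 m

10500 m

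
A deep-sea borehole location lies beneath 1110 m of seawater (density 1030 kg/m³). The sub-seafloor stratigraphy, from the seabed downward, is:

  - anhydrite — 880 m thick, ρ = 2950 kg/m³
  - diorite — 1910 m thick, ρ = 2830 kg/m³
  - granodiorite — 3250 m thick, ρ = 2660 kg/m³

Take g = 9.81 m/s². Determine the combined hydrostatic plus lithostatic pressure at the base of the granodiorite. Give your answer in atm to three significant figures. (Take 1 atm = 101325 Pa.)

seawater: 1030 kg/m³ × 9.81 m/s² × 1110 m = 1.122×10^7 Pa = 110.7 atm
anhydrite: 2950 kg/m³ × 9.81 m/s² × 880 m = 2.547×10^7 Pa = 251.3 atm
diorite: 2830 kg/m³ × 9.81 m/s² × 1910 m = 5.303×10^7 Pa = 523.3 atm
granodiorite: 2660 kg/m³ × 9.81 m/s² × 3250 m = 8.481×10^7 Pa = 837.0 atm
Total = 110.7 + 251.3 + 523.3 + 837.0 = 1722.3 atm

1720 atm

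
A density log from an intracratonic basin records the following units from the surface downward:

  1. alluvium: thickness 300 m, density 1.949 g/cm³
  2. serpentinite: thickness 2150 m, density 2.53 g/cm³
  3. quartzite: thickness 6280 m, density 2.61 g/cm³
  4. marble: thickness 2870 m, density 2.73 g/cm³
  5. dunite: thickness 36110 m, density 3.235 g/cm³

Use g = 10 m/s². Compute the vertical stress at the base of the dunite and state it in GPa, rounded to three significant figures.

alluvium: 1949 kg/m³ × 10 m/s² × 300 m = 5.847×10^6 Pa = 5.847×10^-3 GPa
serpentinite: 2530 kg/m³ × 10 m/s² × 2150 m = 5.439×10^7 Pa = 0.05439 GPa
quartzite: 2610 kg/m³ × 10 m/s² × 6280 m = 1.639×10^8 Pa = 0.1639 GPa
marble: 2730 kg/m³ × 10 m/s² × 2870 m = 7.835×10^7 Pa = 0.07835 GPa
dunite: 3235 kg/m³ × 10 m/s² × 36110 m = 1.168×10^9 Pa = 1.168 GPa
Total = 5.847×10^-3 + 0.05439 + 0.1639 + 0.07835 + 1.168 = 1.4707 GPa

1.47 GPa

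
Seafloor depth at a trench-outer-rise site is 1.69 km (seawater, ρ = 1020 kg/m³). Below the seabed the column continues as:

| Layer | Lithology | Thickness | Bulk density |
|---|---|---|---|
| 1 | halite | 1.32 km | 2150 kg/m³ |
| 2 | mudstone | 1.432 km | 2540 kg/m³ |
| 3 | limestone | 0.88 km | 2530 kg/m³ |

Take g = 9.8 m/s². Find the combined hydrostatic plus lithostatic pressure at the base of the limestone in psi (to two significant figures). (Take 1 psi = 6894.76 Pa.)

seawater: 1020 kg/m³ × 9.8 m/s² × 1690 m = 1.689×10^7 Pa = 2450 psi
halite: 2150 kg/m³ × 9.8 m/s² × 1320 m = 2.781×10^7 Pa = 4034 psi
mudstone: 2540 kg/m³ × 9.8 m/s² × 1432 m = 3.565×10^7 Pa = 5170 psi
limestone: 2530 kg/m³ × 9.8 m/s² × 880 m = 2.182×10^7 Pa = 3165 psi
Total = 2450 + 4034 + 5170 + 3165 = 14818 psi

15000 psi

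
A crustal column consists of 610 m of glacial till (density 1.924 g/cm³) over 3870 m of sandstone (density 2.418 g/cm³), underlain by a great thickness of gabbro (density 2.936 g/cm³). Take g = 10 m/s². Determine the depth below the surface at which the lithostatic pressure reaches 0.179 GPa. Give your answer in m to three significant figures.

6990 m

Pressure at base of upper layers: 1924×10×610 + 2418×10×3870 = 1.053×10^8 Pa = 0.1053 GPa
Remaining pressure to be supplied by gabbro: 1.790×10^8 − 1.053×10^8 = 7.369×10^7 Pa
Additional depth in gabbro = 7.369×10^7 Pa / (2936 kg/m³ × 10 m/s²) = 2509.8 m
Total depth = 4480 m + 2509.8 m = 6989.8 m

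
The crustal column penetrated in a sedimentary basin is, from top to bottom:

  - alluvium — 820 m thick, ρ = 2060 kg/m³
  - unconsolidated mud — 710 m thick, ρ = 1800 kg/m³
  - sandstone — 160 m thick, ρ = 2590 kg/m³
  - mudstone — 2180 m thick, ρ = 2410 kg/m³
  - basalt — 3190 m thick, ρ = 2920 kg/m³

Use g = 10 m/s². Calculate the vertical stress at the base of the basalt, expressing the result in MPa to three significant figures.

180 MPa

alluvium: 2060 kg/m³ × 10 m/s² × 820 m = 1.689×10^7 Pa = 16.89 MPa
unconsolidated mud: 1800 kg/m³ × 10 m/s² × 710 m = 1.278×10^7 Pa = 12.78 MPa
sandstone: 2590 kg/m³ × 10 m/s² × 160 m = 4.144×10^6 Pa = 4.144 MPa
mudstone: 2410 kg/m³ × 10 m/s² × 2180 m = 5.254×10^7 Pa = 52.54 MPa
basalt: 2920 kg/m³ × 10 m/s² × 3190 m = 9.315×10^7 Pa = 93.15 MPa
Total = 16.89 + 12.78 + 4.144 + 52.54 + 93.15 = 179.50 MPa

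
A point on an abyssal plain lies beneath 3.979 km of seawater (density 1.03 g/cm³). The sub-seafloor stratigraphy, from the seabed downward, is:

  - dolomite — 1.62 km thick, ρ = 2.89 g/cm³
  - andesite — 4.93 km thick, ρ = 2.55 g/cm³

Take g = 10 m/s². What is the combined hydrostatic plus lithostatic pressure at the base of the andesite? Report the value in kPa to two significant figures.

seawater: 1030 kg/m³ × 10 m/s² × 3979 m = 4.098×10^7 Pa = 40984 kPa
dolomite: 2890 kg/m³ × 10 m/s² × 1620 m = 4.682×10^7 Pa = 46818 kPa
andesite: 2550 kg/m³ × 10 m/s² × 4930 m = 1.257×10^8 Pa = 1.257×10^5 kPa
Total = 40984 + 46818 + 1.257×10^5 = 2.1352×10^5 kPa

210000 kPa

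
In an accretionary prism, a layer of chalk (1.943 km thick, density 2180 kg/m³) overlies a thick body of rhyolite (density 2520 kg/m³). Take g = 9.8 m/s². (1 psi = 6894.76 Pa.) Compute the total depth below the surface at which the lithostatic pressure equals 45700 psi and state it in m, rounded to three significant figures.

Pressure at base of upper layers: 2180×9.8×1943 = 4.151×10^7 Pa = 6021 psi
Remaining pressure to be supplied by rhyolite: 3.151×10^8 − 4.151×10^7 = 2.736×10^8 Pa
Additional depth in rhyolite = 2.736×10^8 Pa / (2520 kg/m³ × 9.8 m/s²) = 11078 m
Total depth = 1943 m + 11078 m = 13021 m

13000 m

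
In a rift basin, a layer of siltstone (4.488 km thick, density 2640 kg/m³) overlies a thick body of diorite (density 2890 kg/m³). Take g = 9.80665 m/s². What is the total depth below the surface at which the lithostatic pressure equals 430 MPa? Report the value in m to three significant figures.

15600 m

Pressure at base of upper layers: 2640×9.80665×4488 = 1.162×10^8 Pa = 116.2 MPa
Remaining pressure to be supplied by diorite: 4.300×10^8 − 1.162×10^8 = 3.138×10^8 Pa
Additional depth in diorite = 3.138×10^8 Pa / (2890 kg/m³ × 9.80665 m/s²) = 11072 m
Total depth = 4488 m + 11072 m = 15560 m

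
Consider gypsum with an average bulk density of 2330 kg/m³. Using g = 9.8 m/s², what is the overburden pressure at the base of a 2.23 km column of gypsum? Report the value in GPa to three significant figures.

0.0509 GPa

gypsum: 2330 kg/m³ × 9.8 m/s² × 2230 m = 5.092×10^7 Pa = 0.05092 GPa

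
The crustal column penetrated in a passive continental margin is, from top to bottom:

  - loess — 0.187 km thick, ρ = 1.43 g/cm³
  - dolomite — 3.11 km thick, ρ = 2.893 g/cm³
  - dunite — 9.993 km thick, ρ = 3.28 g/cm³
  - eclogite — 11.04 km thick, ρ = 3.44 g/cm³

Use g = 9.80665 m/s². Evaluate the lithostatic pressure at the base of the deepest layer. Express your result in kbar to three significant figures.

7.85 kbar

loess: 1430 kg/m³ × 9.80665 m/s² × 187 m = 2.622×10^6 Pa = 0.02622 kbar
dolomite: 2893 kg/m³ × 9.80665 m/s² × 3110 m = 8.823×10^7 Pa = 0.8823 kbar
dunite: 3280 kg/m³ × 9.80665 m/s² × 9993 m = 3.214×10^8 Pa = 3.214 kbar
eclogite: 3440 kg/m³ × 9.80665 m/s² × 11040 m = 3.724×10^8 Pa = 3.724 kbar
Total = 0.02622 + 0.8823 + 3.214 + 3.724 = 7.8472 kbar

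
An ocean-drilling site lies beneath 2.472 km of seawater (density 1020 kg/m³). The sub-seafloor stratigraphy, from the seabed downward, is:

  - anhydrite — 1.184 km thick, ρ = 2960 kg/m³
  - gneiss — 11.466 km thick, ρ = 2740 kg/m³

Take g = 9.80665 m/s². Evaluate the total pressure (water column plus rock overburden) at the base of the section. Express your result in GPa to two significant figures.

0.37 GPa

seawater: 1020 kg/m³ × 9.80665 m/s² × 2472 m = 2.473×10^7 Pa = 0.02473 GPa
anhydrite: 2960 kg/m³ × 9.80665 m/s² × 1184 m = 3.437×10^7 Pa = 0.03437 GPa
gneiss: 2740 kg/m³ × 9.80665 m/s² × 11466 m = 3.081×10^8 Pa = 0.3081 GPa
Total = 0.02473 + 0.03437 + 0.3081 = 0.36719 GPa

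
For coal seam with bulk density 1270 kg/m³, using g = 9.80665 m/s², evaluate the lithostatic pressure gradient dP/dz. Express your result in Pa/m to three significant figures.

dP/dz = ρg = 1270 kg/m³ × 9.80665 m/s² = 12454 Pa/m

12500 Pa/m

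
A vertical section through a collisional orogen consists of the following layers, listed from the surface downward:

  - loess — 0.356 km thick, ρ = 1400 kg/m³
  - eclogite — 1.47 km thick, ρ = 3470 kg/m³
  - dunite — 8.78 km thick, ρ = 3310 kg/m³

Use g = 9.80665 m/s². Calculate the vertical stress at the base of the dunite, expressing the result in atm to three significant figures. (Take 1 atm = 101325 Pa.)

loess: 1400 kg/m³ × 9.80665 m/s² × 356 m = 4.888×10^6 Pa = 48.24 atm
eclogite: 3470 kg/m³ × 9.80665 m/s² × 1470 m = 5.002×10^7 Pa = 493.7 atm
dunite: 3310 kg/m³ × 9.80665 m/s² × 8780 m = 2.850×10^8 Pa = 2813 atm
Total = 48.24 + 493.7 + 2813 = 3354.6 atm

3350 atm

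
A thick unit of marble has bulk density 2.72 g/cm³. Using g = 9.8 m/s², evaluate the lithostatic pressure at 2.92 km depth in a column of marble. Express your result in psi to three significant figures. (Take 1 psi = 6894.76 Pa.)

11300 psi

marble: 2720 kg/m³ × 9.8 m/s² × 2920 m = 7.784×10^7 Pa = 11289 psi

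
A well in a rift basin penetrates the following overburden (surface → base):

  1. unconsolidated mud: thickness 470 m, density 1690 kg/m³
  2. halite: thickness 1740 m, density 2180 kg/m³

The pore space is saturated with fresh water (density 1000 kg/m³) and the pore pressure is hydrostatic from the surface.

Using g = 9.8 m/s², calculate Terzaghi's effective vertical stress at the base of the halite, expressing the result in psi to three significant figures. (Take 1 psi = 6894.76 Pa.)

3380 psi

Overburden (lithostatic) stress σ_v:
unconsolidated mud: 1690 kg/m³ × 9.8 m/s² × 470 m = 7.784×10^6 Pa = 7.784 MPa
halite: 2180 kg/m³ × 9.8 m/s² × 1740 m = 3.717×10^7 Pa = 37.17 MPa
Total = 7.784 + 37.17 = 44.958 MPa
Pore pressure P_p = 1000 kg/m³ × 9.8 m/s² × 2210 m = 2.166×10^7 Pa = 21.66 MPa
Effective stress σ' = σ_v − P_p = 44.96 − 21.66 = 23.299 MPa = 3379.3 psi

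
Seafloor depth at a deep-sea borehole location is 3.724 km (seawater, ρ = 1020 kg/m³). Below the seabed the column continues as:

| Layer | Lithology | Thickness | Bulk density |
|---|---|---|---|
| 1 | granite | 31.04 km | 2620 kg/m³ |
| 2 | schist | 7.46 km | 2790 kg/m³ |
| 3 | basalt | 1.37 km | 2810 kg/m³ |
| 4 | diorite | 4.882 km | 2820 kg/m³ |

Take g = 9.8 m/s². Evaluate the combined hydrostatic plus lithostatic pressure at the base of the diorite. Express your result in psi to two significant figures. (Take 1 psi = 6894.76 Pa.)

seawater: 1020 kg/m³ × 9.8 m/s² × 3724 m = 3.723×10^7 Pa = 5399 psi
granite: 2620 kg/m³ × 9.8 m/s² × 31040 m = 7.970×10^8 Pa = 1.156×10^5 psi
schist: 2790 kg/m³ × 9.8 m/s² × 7460 m = 2.040×10^8 Pa = 29584 psi
basalt: 2810 kg/m³ × 9.8 m/s² × 1370 m = 3.773×10^7 Pa = 5472 psi
diorite: 2820 kg/m³ × 9.8 m/s² × 4882 m = 1.349×10^8 Pa = 19568 psi
Total = 5399 + 1.156×10^5 + 29584 + 5472 + 19568 = 1.7562×10^5 psi

180000 psi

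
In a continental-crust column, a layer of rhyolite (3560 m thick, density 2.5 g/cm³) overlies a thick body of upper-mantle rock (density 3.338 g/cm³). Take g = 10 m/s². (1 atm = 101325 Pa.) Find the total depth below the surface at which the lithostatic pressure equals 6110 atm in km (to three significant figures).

19.4 km

Pressure at base of upper layers: 2500×10×3560 = 8.900×10^7 Pa = 878.4 atm
Remaining pressure to be supplied by upper-mantle rock: 6.191×10^8 − 8.900×10^7 = 5.301×10^8 Pa
Additional depth in upper-mantle rock = 5.301×10^8 Pa / (3338 kg/m³ × 10 m/s²) = 15881 m
Total depth = 3560 m + 15881 m = 19441 m
= 19.441 km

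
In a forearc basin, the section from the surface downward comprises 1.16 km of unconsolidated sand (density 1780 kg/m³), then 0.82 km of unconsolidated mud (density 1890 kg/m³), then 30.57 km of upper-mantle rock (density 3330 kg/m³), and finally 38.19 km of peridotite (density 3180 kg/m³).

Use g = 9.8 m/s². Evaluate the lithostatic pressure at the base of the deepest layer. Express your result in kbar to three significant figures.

22.2 kbar

unconsolidated sand: 1780 kg/m³ × 9.8 m/s² × 1160 m = 2.024×10^7 Pa = 0.2024 kbar
unconsolidated mud: 1890 kg/m³ × 9.8 m/s² × 820 m = 1.519×10^7 Pa = 0.1519 kbar
upper-mantle rock: 3330 kg/m³ × 9.8 m/s² × 30570 m = 9.976×10^8 Pa = 9.976 kbar
peridotite: 3180 kg/m³ × 9.8 m/s² × 38190 m = 1.190×10^9 Pa = 11.90 kbar
Total = 0.2024 + 0.1519 + 9.976 + 11.90 = 22.232 kbar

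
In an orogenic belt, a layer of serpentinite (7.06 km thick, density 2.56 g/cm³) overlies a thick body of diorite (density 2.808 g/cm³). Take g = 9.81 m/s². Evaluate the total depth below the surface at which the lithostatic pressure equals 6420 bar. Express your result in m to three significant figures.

23900 m

Pressure at base of upper layers: 2560×9.81×7060 = 1.773×10^8 Pa = 1773 bar
Remaining pressure to be supplied by diorite: 6.420×10^8 − 1.773×10^8 = 4.647×10^8 Pa
Additional depth in diorite = 4.647×10^8 Pa / (2808 kg/m³ × 9.81 m/s²) = 16870 m
Total depth = 7060 m + 16870 m = 23930 m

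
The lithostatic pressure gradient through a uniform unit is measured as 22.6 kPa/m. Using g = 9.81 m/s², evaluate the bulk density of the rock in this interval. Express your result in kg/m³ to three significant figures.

ρ = (dP/dz)/g = 22.6 kPa/m / 9.81 m/s² = 22600 Pa/m / 9.81 m/s² = 2303.8 kg/m³

2300 kg/m³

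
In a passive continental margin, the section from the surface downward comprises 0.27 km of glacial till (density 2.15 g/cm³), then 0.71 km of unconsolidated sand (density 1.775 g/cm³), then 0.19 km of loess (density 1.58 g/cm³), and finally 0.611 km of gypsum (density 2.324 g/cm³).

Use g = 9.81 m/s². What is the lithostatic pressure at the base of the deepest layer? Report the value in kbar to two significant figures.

0.35 kbar

glacial till: 2150 kg/m³ × 9.81 m/s² × 270 m = 5.695×10^6 Pa = 0.05695 kbar
unconsolidated sand: 1775 kg/m³ × 9.81 m/s² × 710 m = 1.236×10^7 Pa = 0.1236 kbar
loess: 1580 kg/m³ × 9.81 m/s² × 190 m = 2.945×10^6 Pa = 0.02945 kbar
gypsum: 2324 kg/m³ × 9.81 m/s² × 611 m = 1.393×10^7 Pa = 0.1393 kbar
Total = 0.05695 + 0.1236 + 0.02945 + 0.1393 = 0.34933 kbar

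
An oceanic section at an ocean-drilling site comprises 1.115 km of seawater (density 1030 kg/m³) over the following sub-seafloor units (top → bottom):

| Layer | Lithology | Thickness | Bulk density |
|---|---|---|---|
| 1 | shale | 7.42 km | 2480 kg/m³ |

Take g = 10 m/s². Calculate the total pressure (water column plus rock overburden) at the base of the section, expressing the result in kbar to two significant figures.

2.0 kbar

seawater: 1030 kg/m³ × 10 m/s² × 1115 m = 1.148×10^7 Pa = 0.1148 kbar
shale: 2480 kg/m³ × 10 m/s² × 7420 m = 1.840×10^8 Pa = 1.840 kbar
Total = 0.1148 + 1.840 = 1.9550 kbar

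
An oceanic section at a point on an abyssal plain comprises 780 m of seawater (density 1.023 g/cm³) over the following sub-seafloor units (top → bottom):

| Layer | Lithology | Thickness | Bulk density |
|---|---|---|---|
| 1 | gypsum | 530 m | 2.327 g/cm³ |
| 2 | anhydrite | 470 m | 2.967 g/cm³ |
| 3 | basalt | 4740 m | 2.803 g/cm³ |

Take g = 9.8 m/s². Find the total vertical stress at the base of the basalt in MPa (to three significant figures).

seawater: 1023 kg/m³ × 9.8 m/s² × 780 m = 7.820×10^6 Pa = 7.820 MPa
gypsum: 2327 kg/m³ × 9.8 m/s² × 530 m = 1.209×10^7 Pa = 12.09 MPa
anhydrite: 2967 kg/m³ × 9.8 m/s² × 470 m = 1.367×10^7 Pa = 13.67 MPa
basalt: 2803 kg/m³ × 9.8 m/s² × 4740 m = 1.302×10^8 Pa = 130.2 MPa
Total = 7.820 + 12.09 + 13.67 + 130.2 = 163.78 MPa

164 MPa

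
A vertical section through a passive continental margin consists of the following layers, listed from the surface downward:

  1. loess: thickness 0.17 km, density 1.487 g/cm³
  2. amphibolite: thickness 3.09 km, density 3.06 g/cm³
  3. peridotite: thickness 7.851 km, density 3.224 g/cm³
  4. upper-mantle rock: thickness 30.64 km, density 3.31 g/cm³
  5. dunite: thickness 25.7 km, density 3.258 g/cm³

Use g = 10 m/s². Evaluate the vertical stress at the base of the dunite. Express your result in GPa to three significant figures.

2.20 GPa

loess: 1487 kg/m³ × 10 m/s² × 170 m = 2.528×10^6 Pa = 2.528×10^-3 GPa
amphibolite: 3060 kg/m³ × 10 m/s² × 3090 m = 9.455×10^7 Pa = 0.09455 GPa
peridotite: 3224 kg/m³ × 10 m/s² × 7851 m = 2.531×10^8 Pa = 0.2531 GPa
upper-mantle rock: 3310 kg/m³ × 10 m/s² × 30640 m = 1.014×10^9 Pa = 1.014 GPa
dunite: 3258 kg/m³ × 10 m/s² × 25700 m = 8.373×10^8 Pa = 0.8373 GPa
Total = 2.528×10^-3 + 0.09455 + 0.2531 + 1.014 + 0.8373 = 2.2017 GPa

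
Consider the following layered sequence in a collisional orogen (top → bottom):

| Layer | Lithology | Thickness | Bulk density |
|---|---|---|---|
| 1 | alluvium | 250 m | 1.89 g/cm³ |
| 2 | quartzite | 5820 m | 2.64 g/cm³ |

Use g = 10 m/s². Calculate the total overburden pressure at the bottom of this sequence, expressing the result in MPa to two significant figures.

alluvium: 1890 kg/m³ × 10 m/s² × 250 m = 4.725×10^6 Pa = 4.725 MPa
quartzite: 2640 kg/m³ × 10 m/s² × 5820 m = 1.536×10^8 Pa = 153.6 MPa
Total = 4.725 + 153.6 = 158.37 MPa

160 MPa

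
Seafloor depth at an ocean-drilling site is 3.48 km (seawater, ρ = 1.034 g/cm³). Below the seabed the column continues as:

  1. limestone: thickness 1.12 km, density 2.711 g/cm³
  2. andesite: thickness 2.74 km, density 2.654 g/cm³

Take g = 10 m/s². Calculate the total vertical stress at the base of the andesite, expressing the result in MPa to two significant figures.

seawater: 1034 kg/m³ × 10 m/s² × 3480 m = 3.598×10^7 Pa = 35.98 MPa
limestone: 2711 kg/m³ × 10 m/s² × 1120 m = 3.036×10^7 Pa = 30.36 MPa
andesite: 2654 kg/m³ × 10 m/s² × 2740 m = 7.272×10^7 Pa = 72.72 MPa
Total = 35.98 + 30.36 + 72.72 = 139.07 MPa

140 MPa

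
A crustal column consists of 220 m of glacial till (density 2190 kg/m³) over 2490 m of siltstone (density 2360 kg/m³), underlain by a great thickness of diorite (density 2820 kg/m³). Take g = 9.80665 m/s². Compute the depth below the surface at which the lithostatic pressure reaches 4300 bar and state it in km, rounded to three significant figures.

Pressure at base of upper layers: 2190×9.80665×220 + 2360×9.80665×2490 = 6.235×10^7 Pa = 623.5 bar
Remaining pressure to be supplied by diorite: 4.300×10^8 − 6.235×10^7 = 3.676×10^8 Pa
Additional depth in diorite = 3.676×10^8 Pa / (2820 kg/m³ × 9.80665 m/s²) = 13294 m
Total depth = 2710 m + 13294 m = 16004 m
= 16.004 km

16.0 km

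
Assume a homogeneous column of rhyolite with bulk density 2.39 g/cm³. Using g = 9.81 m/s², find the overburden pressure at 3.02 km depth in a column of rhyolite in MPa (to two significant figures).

rhyolite: 2390 kg/m³ × 9.81 m/s² × 3020 m = 7.081×10^7 Pa = 70.81 MPa

71 MPa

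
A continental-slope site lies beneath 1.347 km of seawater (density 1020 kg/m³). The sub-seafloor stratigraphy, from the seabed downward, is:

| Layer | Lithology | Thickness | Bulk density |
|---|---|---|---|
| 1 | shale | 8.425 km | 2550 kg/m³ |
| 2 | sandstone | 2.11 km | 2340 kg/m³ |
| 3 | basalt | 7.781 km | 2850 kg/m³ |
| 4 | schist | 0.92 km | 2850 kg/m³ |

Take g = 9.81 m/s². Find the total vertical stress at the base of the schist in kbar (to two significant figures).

5.2 kbar

seawater: 1020 kg/m³ × 9.81 m/s² × 1347 m = 1.348×10^7 Pa = 0.1348 kbar
shale: 2550 kg/m³ × 9.81 m/s² × 8425 m = 2.108×10^8 Pa = 2.108 kbar
sandstone: 2340 kg/m³ × 9.81 m/s² × 2110 m = 4.844×10^7 Pa = 0.4844 kbar
basalt: 2850 kg/m³ × 9.81 m/s² × 7781 m = 2.175×10^8 Pa = 2.175 kbar
schist: 2850 kg/m³ × 9.81 m/s² × 920 m = 2.572×10^7 Pa = 0.2572 kbar
Total = 0.1348 + 2.108 + 0.4844 + 2.175 + 0.2572 = 5.1594 kbar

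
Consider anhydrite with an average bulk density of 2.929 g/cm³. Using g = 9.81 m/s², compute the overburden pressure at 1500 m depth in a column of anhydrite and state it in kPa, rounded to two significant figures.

43000 kPa

anhydrite: 2929 kg/m³ × 9.81 m/s² × 1500 m = 4.310×10^7 Pa = 43100 kPa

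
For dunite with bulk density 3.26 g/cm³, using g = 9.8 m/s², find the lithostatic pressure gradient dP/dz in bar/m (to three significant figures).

dP/dz = ρg = 3260 kg/m³ × 9.8 m/s² = 31948 Pa/m
= 31948 Pa/m × (1 bar/m / 1.0000×10^5 Pa/m) = 0.31948 bar/m

0.319 bar/m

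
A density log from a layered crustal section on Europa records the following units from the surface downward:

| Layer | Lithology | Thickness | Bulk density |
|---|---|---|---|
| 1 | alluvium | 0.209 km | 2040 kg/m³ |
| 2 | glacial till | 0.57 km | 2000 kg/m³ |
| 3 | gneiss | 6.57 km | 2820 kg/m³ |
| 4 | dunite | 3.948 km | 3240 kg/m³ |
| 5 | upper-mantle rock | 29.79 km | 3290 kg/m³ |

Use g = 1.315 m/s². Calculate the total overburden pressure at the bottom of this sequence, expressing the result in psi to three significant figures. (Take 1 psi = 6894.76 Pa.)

25000 psi

alluvium: 2040 kg/m³ × 1.315 m/s² × 209 m = 5.607×10^5 Pa = 81.32 psi
glacial till: 2000 kg/m³ × 1.315 m/s² × 570 m = 1.499×10^6 Pa = 217.4 psi
gneiss: 2820 kg/m³ × 1.315 m/s² × 6570 m = 2.436×10^7 Pa = 3534 psi
dunite: 3240 kg/m³ × 1.315 m/s² × 3948 m = 1.682×10^7 Pa = 2440 psi
upper-mantle rock: 3290 kg/m³ × 1.315 m/s² × 29790 m = 1.289×10^8 Pa = 18693 psi
Total = 81.32 + 217.4 + 3534 + 2440 + 18693 = 24965 psi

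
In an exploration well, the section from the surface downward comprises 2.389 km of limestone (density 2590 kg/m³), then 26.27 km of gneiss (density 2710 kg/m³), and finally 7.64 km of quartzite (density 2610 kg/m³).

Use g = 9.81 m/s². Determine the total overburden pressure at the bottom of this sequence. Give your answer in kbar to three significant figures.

9.55 kbar

limestone: 2590 kg/m³ × 9.81 m/s² × 2389 m = 6.070×10^7 Pa = 0.6070 kbar
gneiss: 2710 kg/m³ × 9.81 m/s² × 26270 m = 6.984×10^8 Pa = 6.984 kbar
quartzite: 2610 kg/m³ × 9.81 m/s² × 7640 m = 1.956×10^8 Pa = 1.956 kbar
Total = 0.6070 + 6.984 + 1.956 = 9.5471 kbar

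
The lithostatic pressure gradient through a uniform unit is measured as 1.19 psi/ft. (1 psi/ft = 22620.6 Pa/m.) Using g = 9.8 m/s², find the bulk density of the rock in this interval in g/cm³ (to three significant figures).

ρ = (dP/dz)/g = 1.19 psi/ft / 9.8 m/s² = 26919 Pa/m / 9.8 m/s² = 2746.8 kg/m³
= 2.747 g/cm³

2.75 g/cm³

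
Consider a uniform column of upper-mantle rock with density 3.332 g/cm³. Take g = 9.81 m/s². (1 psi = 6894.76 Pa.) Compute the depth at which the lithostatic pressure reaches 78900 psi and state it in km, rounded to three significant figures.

h = P/(ρg) = 78900 psi / (3332 kg/m³ × 9.81 m/s²) = 5.440×10^8 Pa / 32687 Pa/m = 16643 m
= 16.643 km

16.6 km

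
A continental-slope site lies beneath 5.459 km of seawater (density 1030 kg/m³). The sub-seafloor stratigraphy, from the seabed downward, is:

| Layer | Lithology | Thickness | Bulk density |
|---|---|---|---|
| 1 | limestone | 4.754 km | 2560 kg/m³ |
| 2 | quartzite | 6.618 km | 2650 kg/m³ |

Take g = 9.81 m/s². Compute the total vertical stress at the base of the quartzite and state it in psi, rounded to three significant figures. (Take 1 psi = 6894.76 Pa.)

50300 psi

seawater: 1030 kg/m³ × 9.81 m/s² × 5459 m = 5.516×10^7 Pa = 8000 psi
limestone: 2560 kg/m³ × 9.81 m/s² × 4754 m = 1.194×10^8 Pa = 17316 psi
quartzite: 2650 kg/m³ × 9.81 m/s² × 6618 m = 1.720×10^8 Pa = 24953 psi
Total = 8000 + 17316 + 24953 = 50269 psi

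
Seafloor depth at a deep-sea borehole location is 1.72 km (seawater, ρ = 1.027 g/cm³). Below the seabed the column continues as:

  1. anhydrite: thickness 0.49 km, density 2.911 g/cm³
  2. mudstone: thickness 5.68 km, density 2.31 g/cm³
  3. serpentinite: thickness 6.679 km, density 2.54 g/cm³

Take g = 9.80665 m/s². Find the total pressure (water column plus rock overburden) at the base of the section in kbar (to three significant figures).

seawater: 1027 kg/m³ × 9.80665 m/s² × 1720 m = 1.732×10^7 Pa = 0.1732 kbar
anhydrite: 2911 kg/m³ × 9.80665 m/s² × 490 m = 1.399×10^7 Pa = 0.1399 kbar
mudstone: 2310 kg/m³ × 9.80665 m/s² × 5680 m = 1.287×10^8 Pa = 1.287 kbar
serpentinite: 2540 kg/m³ × 9.80665 m/s² × 6679 m = 1.664×10^8 Pa = 1.664 kbar
Total = 0.1732 + 0.1399 + 1.287 + 1.664 = 3.2635 kbar

3.26 kbar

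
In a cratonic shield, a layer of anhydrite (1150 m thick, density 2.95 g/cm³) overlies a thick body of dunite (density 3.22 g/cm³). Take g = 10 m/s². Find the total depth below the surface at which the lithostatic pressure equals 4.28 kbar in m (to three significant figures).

13400 m

Pressure at base of upper layers: 2950×10×1150 = 3.393×10^7 Pa = 0.3392 kbar
Remaining pressure to be supplied by dunite: 4.280×10^8 − 3.393×10^7 = 3.941×10^8 Pa
Additional depth in dunite = 3.941×10^8 Pa / (3220 kg/m³ × 10 m/s²) = 12238 m
Total depth = 1150 m + 12238 m = 13388 m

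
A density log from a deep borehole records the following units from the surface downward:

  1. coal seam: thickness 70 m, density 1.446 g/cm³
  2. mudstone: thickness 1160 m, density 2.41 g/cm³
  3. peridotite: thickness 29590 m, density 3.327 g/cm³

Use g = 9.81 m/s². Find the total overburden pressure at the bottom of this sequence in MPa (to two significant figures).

coal seam: 1446 kg/m³ × 9.81 m/s² × 70 m = 9.930×10^5 Pa = 0.9930 MPa
mudstone: 2410 kg/m³ × 9.81 m/s² × 1160 m = 2.742×10^7 Pa = 27.42 MPa
peridotite: 3327 kg/m³ × 9.81 m/s² × 29590 m = 9.658×10^8 Pa = 965.8 MPa
Total = 0.9930 + 27.42 + 965.8 = 994.17 MPa

990 MPa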